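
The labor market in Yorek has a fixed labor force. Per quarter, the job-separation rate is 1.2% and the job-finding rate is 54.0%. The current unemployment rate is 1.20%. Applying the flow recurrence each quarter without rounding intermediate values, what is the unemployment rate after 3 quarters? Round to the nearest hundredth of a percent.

Unemployment rate after three quarters ≈ 2.09%.

With a fixed labor force, u_{t+1} = u_t + s·(1−u_t) − f·u_t = u_t·(1−s−f) + s.
Here 1−s−f = 0.448 and s = 0.012.
u_1 = 0.012000 × 0.448 + 0.012 = 0.017376.
u_2 = 0.017376 × 0.448 + 0.012 = 0.019784.
u_3 = 0.019784 × 0.448 + 0.012 = 0.020863.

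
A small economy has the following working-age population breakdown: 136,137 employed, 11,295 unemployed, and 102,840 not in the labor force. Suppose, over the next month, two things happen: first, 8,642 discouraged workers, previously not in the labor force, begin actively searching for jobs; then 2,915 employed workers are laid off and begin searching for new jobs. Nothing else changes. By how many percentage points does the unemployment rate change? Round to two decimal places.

The unemployment rate changes by +6.98 percentage points.

Initially, labor force = 136,137 + 11,295 = 147,432, so u = 11,295/147,432 = 7.66%.
After the first change, unemployed and labor force both rise by 8,642 → E = 136,137, U = 19,937, labor force = 156,074.
After the second change, employed falls and unemployed rises by 2,915; labor force unchanged → E = 133,222, U = 22,852, labor force = 156,074.
New unemployment rate = 22,852 / 156,074 = 14.64%.
Change = 14.64% − 7.66% = +6.98 percentage points.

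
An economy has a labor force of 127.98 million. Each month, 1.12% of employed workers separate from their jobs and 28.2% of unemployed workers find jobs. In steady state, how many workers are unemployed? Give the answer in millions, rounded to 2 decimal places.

Steady-state unemployment rate u* = s/(s+f) = 1.12/(1.12+28.2) = 0.038199.
Unemployed = u* × labor force = 0.038199 × 127.98 ≈ 4.89 million.

About 4.89 million are unemployed in steady state.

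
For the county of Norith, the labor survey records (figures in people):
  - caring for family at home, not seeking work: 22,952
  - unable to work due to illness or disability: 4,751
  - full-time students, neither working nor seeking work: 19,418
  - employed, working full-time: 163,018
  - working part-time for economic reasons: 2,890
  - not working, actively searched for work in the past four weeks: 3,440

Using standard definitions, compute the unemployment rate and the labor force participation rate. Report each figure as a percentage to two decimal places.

Employed = 163,018 + 2,890 = 165,908 (anyone who worked, including part-time for economic reasons, counts as employed).
Unemployed = 3,440.
Labor force = 165,908 + 3,440 = 169,348.
Not in labor force = 22,952 + 4,751 + 19,418 = 47,121 (those not working and not actively searching are outside the labor force).
Civilian working-age population = 169,348 + 47,121 = 216,469.
Unemployment rate = 3,440 / 169,348 = 2.03%.
Labor force participation rate = 169,348 / 216,469 = 78.23%.

Unemployment rate ≈ 2.03%; labor force participation rate ≈ 78.23%.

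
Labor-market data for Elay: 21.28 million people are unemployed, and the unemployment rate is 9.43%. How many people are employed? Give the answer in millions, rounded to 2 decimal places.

About 204.38 million are employed.

Labor force = U / u = 21.28 / 0.0943 ≈ 225.66 million.
Employed = labor force − unemployed = 225.66 − 21.28 = 204.38 million.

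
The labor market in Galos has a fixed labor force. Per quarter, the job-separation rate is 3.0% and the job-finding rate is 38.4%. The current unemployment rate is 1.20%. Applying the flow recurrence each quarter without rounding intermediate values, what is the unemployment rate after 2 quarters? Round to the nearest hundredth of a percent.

With a fixed labor force, u_{t+1} = u_t + s·(1−u_t) − f·u_t = u_t·(1−s−f) + s.
Here 1−s−f = 0.586 and s = 0.030.
u_1 = 0.012000 × 0.586 + 0.030 = 0.037032.
u_2 = 0.037032 × 0.586 + 0.030 = 0.051701.

Unemployment rate after two quarters ≈ 5.17%.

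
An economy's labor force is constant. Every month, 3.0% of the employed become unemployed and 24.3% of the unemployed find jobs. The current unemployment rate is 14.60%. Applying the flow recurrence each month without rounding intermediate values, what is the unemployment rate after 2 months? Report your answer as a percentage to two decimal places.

Unemployment rate after two months ≈ 12.90%.

With a fixed labor force, u_{t+1} = u_t + s·(1−u_t) − f·u_t = u_t·(1−s−f) + s.
Here 1−s−f = 0.727 and s = 0.030.
u_1 = 0.146000 × 0.727 + 0.030 = 0.136142.
u_2 = 0.136142 × 0.727 + 0.030 = 0.128975.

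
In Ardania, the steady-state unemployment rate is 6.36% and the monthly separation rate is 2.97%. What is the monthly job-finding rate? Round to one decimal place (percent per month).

From u* = s/(s+f): f = s·(1−u)/u.
f = 2.97 × (1 − 0.0636) / 0.0636 = 2.7811 / 0.0636 ≈ 43.7% per month.

Job-finding rate ≈ 43.7% per month.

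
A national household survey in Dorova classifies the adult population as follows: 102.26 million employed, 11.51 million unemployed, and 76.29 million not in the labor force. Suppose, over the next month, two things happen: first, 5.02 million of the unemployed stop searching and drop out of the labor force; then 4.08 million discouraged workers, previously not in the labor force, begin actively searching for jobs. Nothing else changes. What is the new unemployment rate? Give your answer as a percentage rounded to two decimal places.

Initially, labor force = 102.26 + 11.51 = 113.77 million, so u = 11.51/113.77 = 10.12%.
After the first change, unemployed and labor force both fall by 5.02 → E = 102.26, U = 6.49, labor force = 108.75 million.
After the second change, unemployed and labor force both rise by 4.08 → E = 102.26, U = 10.57, labor force = 112.83 million.
New unemployment rate = 10.57 / 112.83 = 9.37%.

New unemployment rate ≈ 9.37%.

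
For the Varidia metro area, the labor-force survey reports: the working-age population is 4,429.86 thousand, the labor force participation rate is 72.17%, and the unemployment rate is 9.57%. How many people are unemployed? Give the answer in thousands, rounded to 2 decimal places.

About 305.96 thousand are unemployed.

Labor force = 0.7217 × 4,429.86 = 3,197.03 thousand.
Unemployed = 0.0957 × 3,197.03 ≈ 305.96 thousand.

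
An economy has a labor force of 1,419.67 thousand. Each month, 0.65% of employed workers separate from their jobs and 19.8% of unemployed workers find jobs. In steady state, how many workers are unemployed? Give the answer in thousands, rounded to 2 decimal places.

About 45.12 thousand are unemployed in steady state.

Steady-state unemployment rate u* = s/(s+f) = 0.65/(0.65+19.8) = 0.031785.
Unemployed = u* × labor force = 0.031785 × 1,419.67 ≈ 45.12 thousand.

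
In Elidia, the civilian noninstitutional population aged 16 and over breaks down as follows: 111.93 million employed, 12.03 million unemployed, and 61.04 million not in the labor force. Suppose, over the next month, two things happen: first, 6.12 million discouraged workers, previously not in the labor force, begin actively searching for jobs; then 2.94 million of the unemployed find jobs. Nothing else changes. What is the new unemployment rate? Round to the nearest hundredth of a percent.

Initially, labor force = 111.93 + 12.03 = 123.96 million, so u = 12.03/123.96 = 9.70%.
After the first change, unemployed and labor force both rise by 6.12 → E = 111.93, U = 18.15, labor force = 130.08 million.
After the second change, unemployed falls and employed rises by 2.94; labor force unchanged → E = 114.87, U = 15.21, labor force = 130.08 million.
New unemployment rate = 15.21 / 130.08 = 11.69%.

New unemployment rate ≈ 11.69%.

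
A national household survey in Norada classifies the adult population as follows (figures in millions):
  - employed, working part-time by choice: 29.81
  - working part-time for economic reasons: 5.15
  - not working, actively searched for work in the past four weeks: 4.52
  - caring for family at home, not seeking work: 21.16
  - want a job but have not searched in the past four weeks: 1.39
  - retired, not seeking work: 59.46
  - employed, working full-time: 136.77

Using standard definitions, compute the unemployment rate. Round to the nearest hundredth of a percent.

Unemployment rate ≈ 2.56%.

Employed = 29.81 + 5.15 + 136.77 = 171.73 million (anyone who worked, including part-time for economic reasons, counts as employed).
Unemployed = 4.52 million.
Labor force = 171.73 + 4.52 = 176.25 million.
Unemployment rate = 4.52 / 176.25 = 2.56%.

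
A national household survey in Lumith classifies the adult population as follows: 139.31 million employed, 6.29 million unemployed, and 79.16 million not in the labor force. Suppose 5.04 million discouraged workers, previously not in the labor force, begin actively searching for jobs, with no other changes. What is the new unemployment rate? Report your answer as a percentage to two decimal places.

Initially, labor force = 139.31 + 6.29 = 145.60 million, so u = 6.29/145.60 = 4.32%.
After the change, unemployed and labor force both rise by 5.04 → E = 139.31, U = 11.33, labor force = 150.64 million.
New unemployment rate = 11.33 / 150.64 = 7.52%.

New unemployment rate ≈ 7.52%.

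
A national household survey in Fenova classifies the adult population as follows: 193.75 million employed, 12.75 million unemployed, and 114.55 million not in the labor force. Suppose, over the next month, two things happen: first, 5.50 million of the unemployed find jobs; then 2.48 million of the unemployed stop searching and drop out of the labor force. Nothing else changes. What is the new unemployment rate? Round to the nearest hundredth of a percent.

New unemployment rate ≈ 2.34%.

Initially, labor force = 193.75 + 12.75 = 206.50 million, so u = 12.75/206.50 = 6.17%.
After the first change, unemployed falls and employed rises by 5.50; labor force unchanged → E = 199.25, U = 7.25, labor force = 206.50 million.
After the second change, unemployed and labor force both fall by 2.48 → E = 199.25, U = 4.77, labor force = 204.02 million.
New unemployment rate = 4.77 / 204.02 = 2.34%.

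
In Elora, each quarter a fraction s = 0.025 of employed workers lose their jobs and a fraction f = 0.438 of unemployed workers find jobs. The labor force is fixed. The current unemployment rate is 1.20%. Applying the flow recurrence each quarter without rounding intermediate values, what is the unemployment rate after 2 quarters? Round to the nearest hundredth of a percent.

Unemployment rate after two quarters ≈ 4.19%.

With a fixed labor force, u_{t+1} = u_t + s·(1−u_t) − f·u_t = u_t·(1−s−f) + s.
Here 1−s−f = 0.537 and s = 0.025.
u_1 = 0.012000 × 0.537 + 0.025 = 0.031444.
u_2 = 0.031444 × 0.537 + 0.025 = 0.041885.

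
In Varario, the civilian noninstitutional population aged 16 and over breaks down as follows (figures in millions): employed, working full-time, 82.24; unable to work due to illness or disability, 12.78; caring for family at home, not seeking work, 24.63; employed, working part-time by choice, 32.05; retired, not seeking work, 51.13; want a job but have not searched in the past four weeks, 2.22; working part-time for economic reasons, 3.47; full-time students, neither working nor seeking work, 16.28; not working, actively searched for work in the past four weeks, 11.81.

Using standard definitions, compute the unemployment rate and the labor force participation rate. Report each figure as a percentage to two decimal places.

Unemployment rate ≈ 9.11%; labor force participation rate ≈ 54.76%.

Employed = 82.24 + 32.05 + 3.47 = 117.76 million (anyone who worked, including part-time for economic reasons, counts as employed).
Unemployed = 11.81 million.
Labor force = 117.76 + 11.81 = 129.57 million.
Not in labor force = 12.78 + 24.63 + 51.13 + 2.22 + 16.28 = 107.04 million (those not working and not actively searching are outside the labor force — including those who want a job but have given up searching).
Civilian working-age population = 129.57 + 107.04 = 236.61 million.
Unemployment rate = 11.81 / 129.57 = 9.11%.
Labor force participation rate = 129.57 / 236.61 = 54.76%.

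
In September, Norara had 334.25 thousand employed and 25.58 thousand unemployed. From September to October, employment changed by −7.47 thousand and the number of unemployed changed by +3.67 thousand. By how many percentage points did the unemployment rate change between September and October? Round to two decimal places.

The unemployment rate changed by +1.11 percentage points.

September: labor force = 334.25 + 25.58 = 359.83; u = 25.58/359.83 = 7.11%.
October: labor force = 326.78 + 29.25 = 356.03; u = 29.25/356.03 = 8.22%.
Change = 8.22% − 7.11% = +1.11 pp.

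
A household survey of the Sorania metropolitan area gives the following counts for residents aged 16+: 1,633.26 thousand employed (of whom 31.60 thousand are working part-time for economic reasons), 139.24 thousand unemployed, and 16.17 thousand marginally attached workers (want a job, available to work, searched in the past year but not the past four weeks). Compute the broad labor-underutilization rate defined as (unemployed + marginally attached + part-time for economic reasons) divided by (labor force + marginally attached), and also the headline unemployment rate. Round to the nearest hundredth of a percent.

Labor force = 1,633.26 + 139.24 = 1,772.50 thousand.
Numerator = 139.24 + 16.17 + 31.60 = 187.01 thousand.
Denominator = 1,772.50 + 16.17 = 1,788.67 thousand.
Broad rate = 187.01 / 1,788.67 = 10.46%.
Headline unemployment rate = 139.24 / 1,772.50 = 7.86%.

Broad underutilization rate ≈ 10.46%; headline unemployment rate ≈ 7.86%.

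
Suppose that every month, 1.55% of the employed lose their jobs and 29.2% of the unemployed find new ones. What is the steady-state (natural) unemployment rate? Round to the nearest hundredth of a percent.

At steady state the flows balance: s·E = f·U, so U/(E+U) = s/(s+f).
u* = 1.55 / (1.55 + 29.2) = 1.55 / 30.75 = 5.04%.

Steady-state unemployment rate ≈ 5.04%.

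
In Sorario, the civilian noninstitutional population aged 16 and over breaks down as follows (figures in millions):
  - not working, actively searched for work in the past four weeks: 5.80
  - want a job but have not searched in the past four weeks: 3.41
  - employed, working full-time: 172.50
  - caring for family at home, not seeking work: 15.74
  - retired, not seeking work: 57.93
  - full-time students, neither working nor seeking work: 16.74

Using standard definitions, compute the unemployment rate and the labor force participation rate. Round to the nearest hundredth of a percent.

Unemployment rate ≈ 3.25%; labor force participation rate ≈ 65.52%.

Employed = 172.50 million.
Unemployed = 5.80 million.
Labor force = 172.50 + 5.80 = 178.30 million.
Not in labor force = 3.41 + 15.74 + 57.93 + 16.74 = 93.82 million (those not working and not actively searching are outside the labor force — including those who want a job but have given up searching).
Civilian working-age population = 178.30 + 93.82 = 272.12 million.
Unemployment rate = 5.80 / 178.30 = 3.25%.
Labor force participation rate = 178.30 / 272.12 = 65.52%.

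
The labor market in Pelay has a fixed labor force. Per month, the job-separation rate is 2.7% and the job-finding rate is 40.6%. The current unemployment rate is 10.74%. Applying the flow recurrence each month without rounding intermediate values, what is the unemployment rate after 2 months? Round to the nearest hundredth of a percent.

With a fixed labor force, u_{t+1} = u_t + s·(1−u_t) − f·u_t = u_t·(1−s−f) + s.
Here 1−s−f = 0.567 and s = 0.027.
u_1 = 0.107400 × 0.567 + 0.027 = 0.087896.
u_2 = 0.087896 × 0.567 + 0.027 = 0.076837.

Unemployment rate after two months ≈ 7.68%.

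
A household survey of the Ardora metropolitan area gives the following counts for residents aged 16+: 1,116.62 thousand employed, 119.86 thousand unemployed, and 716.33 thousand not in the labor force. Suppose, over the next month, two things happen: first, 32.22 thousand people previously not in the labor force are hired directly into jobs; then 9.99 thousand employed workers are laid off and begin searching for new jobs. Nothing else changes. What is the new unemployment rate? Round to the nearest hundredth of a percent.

New unemployment rate ≈ 10.23%.

Initially, labor force = 1,116.62 + 119.86 = 1,236.48 thousand, so u = 119.86/1,236.48 = 9.69%.
After the first change, employed and labor force both rise by 32.22; unemployed unchanged → E = 1,148.84, U = 119.86, labor force = 1,268.70 thousand.
After the second change, employed falls and unemployed rises by 9.99; labor force unchanged → E = 1,138.85, U = 129.85, labor force = 1,268.70 thousand.
New unemployment rate = 129.85 / 1,268.70 = 10.23%.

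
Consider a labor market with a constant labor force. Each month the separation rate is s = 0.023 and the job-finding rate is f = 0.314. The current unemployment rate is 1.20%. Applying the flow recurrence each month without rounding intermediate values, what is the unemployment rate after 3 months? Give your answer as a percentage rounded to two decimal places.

Unemployment rate after three months ≈ 5.19%.

With a fixed labor force, u_{t+1} = u_t + s·(1−u_t) − f·u_t = u_t·(1−s−f) + s.
Here 1−s−f = 0.663 and s = 0.023.
u_1 = 0.012000 × 0.663 + 0.023 = 0.030956.
u_2 = 0.030956 × 0.663 + 0.023 = 0.043524.
u_3 = 0.043524 × 0.663 + 0.023 = 0.051856.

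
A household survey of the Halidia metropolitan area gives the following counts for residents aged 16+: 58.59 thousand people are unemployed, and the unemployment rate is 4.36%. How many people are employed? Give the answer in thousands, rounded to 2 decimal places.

About 1,285.22 thousand are employed.

Labor force = U / u = 58.59 / 0.0436 ≈ 1,343.81 thousand.
Employed = labor force − unemployed = 1,343.81 − 58.59 = 1,285.22 thousand.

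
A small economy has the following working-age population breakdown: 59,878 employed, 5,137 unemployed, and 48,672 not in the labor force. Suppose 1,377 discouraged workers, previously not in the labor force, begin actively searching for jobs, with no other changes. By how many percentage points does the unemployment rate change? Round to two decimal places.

Initially, labor force = 59,878 + 5,137 = 65,015, so u = 5,137/65,015 = 7.90%.
After the change, unemployed and labor force both rise by 1,377 → E = 59,878, U = 6,514, labor force = 66,392.
New unemployment rate = 6,514 / 66,392 = 9.81%.
Change = 9.81% − 7.90% = +1.91 percentage points.

The unemployment rate changes by +1.91 percentage points.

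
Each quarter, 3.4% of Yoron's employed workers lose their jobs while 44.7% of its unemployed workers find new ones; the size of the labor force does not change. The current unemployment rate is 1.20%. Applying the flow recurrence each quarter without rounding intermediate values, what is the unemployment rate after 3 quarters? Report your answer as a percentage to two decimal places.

With a fixed labor force, u_{t+1} = u_t + s·(1−u_t) − f·u_t = u_t·(1−s−f) + s.
Here 1−s−f = 0.519 and s = 0.034.
u_1 = 0.012000 × 0.519 + 0.034 = 0.040228.
u_2 = 0.040228 × 0.519 + 0.034 = 0.054878.
u_3 = 0.054878 × 0.519 + 0.034 = 0.062482.

Unemployment rate after three quarters ≈ 6.25%.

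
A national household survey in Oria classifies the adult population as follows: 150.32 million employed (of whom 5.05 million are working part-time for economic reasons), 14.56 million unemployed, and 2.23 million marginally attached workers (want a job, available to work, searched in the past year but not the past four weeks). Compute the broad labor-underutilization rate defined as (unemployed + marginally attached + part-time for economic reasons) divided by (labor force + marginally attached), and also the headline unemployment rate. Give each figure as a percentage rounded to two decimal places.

Broad underutilization rate ≈ 13.07%; headline unemployment rate ≈ 8.83%.

Labor force = 150.32 + 14.56 = 164.88 million.
Numerator = 14.56 + 2.23 + 5.05 = 21.84 million.
Denominator = 164.88 + 2.23 = 167.11 million.
Broad rate = 21.84 / 167.11 = 13.07%.
Headline unemployment rate = 14.56 / 164.88 = 8.83%.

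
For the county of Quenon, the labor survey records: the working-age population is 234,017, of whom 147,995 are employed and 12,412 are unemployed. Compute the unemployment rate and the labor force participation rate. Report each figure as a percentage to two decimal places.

Labor force = employed + unemployed = 147,995 + 12,412 = 160,407.
Unemployment rate = 12,412 / 160,407 = 7.74%.
Labor force participation rate = 160,407 / 234,017 = 68.55%.

Unemployment rate ≈ 7.74%; labor force participation rate ≈ 68.55%.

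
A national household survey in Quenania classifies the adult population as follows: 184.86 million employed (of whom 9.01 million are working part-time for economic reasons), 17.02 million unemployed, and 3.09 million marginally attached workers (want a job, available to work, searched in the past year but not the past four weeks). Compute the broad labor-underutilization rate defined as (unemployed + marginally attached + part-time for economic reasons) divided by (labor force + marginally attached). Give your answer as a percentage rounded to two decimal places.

Labor force = 184.86 + 17.02 = 201.88 million.
Numerator = 17.02 + 3.09 + 9.01 = 29.12 million.
Denominator = 201.88 + 3.09 = 204.97 million.
Broad rate = 29.12 / 204.97 = 14.21%.

Broad underutilization rate ≈ 14.21%.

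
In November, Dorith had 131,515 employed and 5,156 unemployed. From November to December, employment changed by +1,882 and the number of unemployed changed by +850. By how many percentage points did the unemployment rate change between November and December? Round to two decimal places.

The unemployment rate changed by +0.54 percentage points.

November: labor force = 131,515 + 5,156 = 136,671; u = 5,156/136,671 = 3.77%.
December: labor force = 133,397 + 6,006 = 139,403; u = 6,006/139,403 = 4.31%.
Change = 4.31% − 3.77% = +0.54 pp.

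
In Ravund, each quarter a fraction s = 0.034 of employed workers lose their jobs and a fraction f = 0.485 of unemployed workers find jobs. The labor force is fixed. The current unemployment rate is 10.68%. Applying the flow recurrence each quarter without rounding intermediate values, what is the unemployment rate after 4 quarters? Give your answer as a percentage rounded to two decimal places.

Unemployment rate after four quarters ≈ 6.77%.

With a fixed labor force, u_{t+1} = u_t + s·(1−u_t) − f·u_t = u_t·(1−s−f) + s.
Here 1−s−f = 0.481 and s = 0.034.
u_1 = 0.106800 × 0.481 + 0.034 = 0.085371.
u_2 = 0.085371 × 0.481 + 0.034 = 0.075063.
u_3 = 0.075063 × 0.481 + 0.034 = 0.070105.
u_4 = 0.070105 × 0.481 + 0.034 = 0.067721.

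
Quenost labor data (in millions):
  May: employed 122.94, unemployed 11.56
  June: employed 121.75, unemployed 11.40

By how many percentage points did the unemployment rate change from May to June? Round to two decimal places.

The unemployment rate changed by −0.03 percentage points.

May: labor force = 122.94 + 11.56 = 134.50; u = 11.56/134.50 = 8.59%.
June: labor force = 121.75 + 11.40 = 133.15; u = 11.40/133.15 = 8.56%.
Change = 8.56% − 8.59% = −0.03 pp.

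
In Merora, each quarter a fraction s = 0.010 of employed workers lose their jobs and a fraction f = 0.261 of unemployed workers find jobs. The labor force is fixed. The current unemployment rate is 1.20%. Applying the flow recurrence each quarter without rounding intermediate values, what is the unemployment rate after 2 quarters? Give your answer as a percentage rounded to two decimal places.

With a fixed labor force, u_{t+1} = u_t + s·(1−u_t) − f·u_t = u_t·(1−s−f) + s.
Here 1−s−f = 0.729 and s = 0.010.
u_1 = 0.012000 × 0.729 + 0.010 = 0.018748.
u_2 = 0.018748 × 0.729 + 0.010 = 0.023667.

Unemployment rate after two quarters ≈ 2.37%.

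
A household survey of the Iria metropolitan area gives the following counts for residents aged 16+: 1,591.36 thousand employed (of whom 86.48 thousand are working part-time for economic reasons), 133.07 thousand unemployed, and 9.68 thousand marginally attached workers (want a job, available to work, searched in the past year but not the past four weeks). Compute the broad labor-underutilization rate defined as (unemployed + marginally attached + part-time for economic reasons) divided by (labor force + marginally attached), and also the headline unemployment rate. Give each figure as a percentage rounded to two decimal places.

Broad underutilization rate ≈ 13.22%; headline unemployment rate ≈ 7.72%.

Labor force = 1,591.36 + 133.07 = 1,724.43 thousand.
Numerator = 133.07 + 9.68 + 86.48 = 229.23 thousand.
Denominator = 1,724.43 + 9.68 = 1,734.11 thousand.
Broad rate = 229.23 / 1,734.11 = 13.22%.
Headline unemployment rate = 133.07 / 1,724.43 = 7.72%.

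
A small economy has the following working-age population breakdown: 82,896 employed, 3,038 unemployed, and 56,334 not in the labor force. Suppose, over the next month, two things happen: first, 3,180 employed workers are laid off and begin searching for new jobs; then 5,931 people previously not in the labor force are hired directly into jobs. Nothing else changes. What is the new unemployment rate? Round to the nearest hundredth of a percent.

New unemployment rate ≈ 6.77%.

Initially, labor force = 82,896 + 3,038 = 85,934, so u = 3,038/85,934 = 3.54%.
After the first change, employed falls and unemployed rises by 3,180; labor force unchanged → E = 79,716, U = 6,218, labor force = 85,934.
After the second change, employed and labor force both rise by 5,931; unemployed unchanged → E = 85,647, U = 6,218, labor force = 91,865.
New unemployment rate = 6,218 / 91,865 = 6.77%.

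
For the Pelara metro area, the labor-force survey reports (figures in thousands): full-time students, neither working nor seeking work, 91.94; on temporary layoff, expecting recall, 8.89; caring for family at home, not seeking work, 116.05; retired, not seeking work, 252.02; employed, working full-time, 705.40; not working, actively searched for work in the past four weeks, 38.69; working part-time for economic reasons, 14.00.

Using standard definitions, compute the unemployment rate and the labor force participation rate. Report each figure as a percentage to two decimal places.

Employed = 705.40 + 14.00 = 719.40 thousand (anyone who worked, including part-time for economic reasons, counts as employed).
Unemployed = 8.89 + 38.69 = 47.58 thousand (jobless and actively searching, or on temporary layoff).
Labor force = 719.40 + 47.58 = 766.98 thousand.
Not in labor force = 91.94 + 116.05 + 252.02 = 460.01 thousand (those not working and not actively searching are outside the labor force).
Civilian working-age population = 766.98 + 460.01 = 1,226.99 thousand.
Unemployment rate = 47.58 / 766.98 = 6.20%.
Labor force participation rate = 766.98 / 1,226.99 = 62.51%.

Unemployment rate ≈ 6.20%; labor force participation rate ≈ 62.51%.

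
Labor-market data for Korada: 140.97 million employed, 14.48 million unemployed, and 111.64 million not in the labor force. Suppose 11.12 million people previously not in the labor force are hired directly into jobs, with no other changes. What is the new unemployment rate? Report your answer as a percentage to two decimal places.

Initially, labor force = 140.97 + 14.48 = 155.45 million, so u = 14.48/155.45 = 9.31%.
After the change, employed and labor force both rise by 11.12; unemployed unchanged → E = 152.09, U = 14.48, labor force = 166.57 million.
New unemployment rate = 14.48 / 166.57 = 8.69%.

New unemployment rate ≈ 8.69%.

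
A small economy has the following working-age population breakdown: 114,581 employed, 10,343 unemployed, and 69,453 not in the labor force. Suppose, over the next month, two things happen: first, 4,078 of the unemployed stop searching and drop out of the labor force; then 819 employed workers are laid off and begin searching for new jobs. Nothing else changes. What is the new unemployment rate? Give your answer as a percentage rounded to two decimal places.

New unemployment rate ≈ 5.86%.

Initially, labor force = 114,581 + 10,343 = 124,924, so u = 10,343/124,924 = 8.28%.
After the first change, unemployed and labor force both fall by 4,078 → E = 114,581, U = 6,265, labor force = 120,846.
After the second change, employed falls and unemployed rises by 819; labor force unchanged → E = 113,762, U = 7,084, labor force = 120,846.
New unemployment rate = 7,084 / 120,846 = 5.86%.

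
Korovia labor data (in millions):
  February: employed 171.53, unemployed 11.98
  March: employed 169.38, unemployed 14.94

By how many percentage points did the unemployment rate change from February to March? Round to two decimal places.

February: labor force = 171.53 + 11.98 = 183.51; u = 11.98/183.51 = 6.53%.
March: labor force = 169.38 + 14.94 = 184.32; u = 14.94/184.32 = 8.11%.
Change = 8.11% − 6.53% = +1.58 pp.

The unemployment rate changed by +1.58 percentage points.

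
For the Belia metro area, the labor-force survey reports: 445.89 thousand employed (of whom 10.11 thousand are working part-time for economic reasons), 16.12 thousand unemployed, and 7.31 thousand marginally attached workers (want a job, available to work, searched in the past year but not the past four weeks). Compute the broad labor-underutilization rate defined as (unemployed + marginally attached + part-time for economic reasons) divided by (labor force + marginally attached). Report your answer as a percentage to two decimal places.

Broad underutilization rate ≈ 7.15%.

Labor force = 445.89 + 16.12 = 462.01 thousand.
Numerator = 16.12 + 7.31 + 10.11 = 33.54 thousand.
Denominator = 462.01 + 7.31 = 469.32 thousand.
Broad rate = 33.54 / 469.32 = 7.15%.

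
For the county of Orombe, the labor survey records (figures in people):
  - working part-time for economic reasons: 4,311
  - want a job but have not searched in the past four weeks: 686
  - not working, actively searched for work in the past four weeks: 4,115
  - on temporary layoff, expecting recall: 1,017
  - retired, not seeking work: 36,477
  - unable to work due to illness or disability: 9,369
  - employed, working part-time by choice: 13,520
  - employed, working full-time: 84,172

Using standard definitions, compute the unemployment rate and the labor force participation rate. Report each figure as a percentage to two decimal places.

Employed = 4,311 + 13,520 + 84,172 = 102,003 (anyone who worked, including part-time for economic reasons, counts as employed).
Unemployed = 4,115 + 1,017 = 5,132 (jobless and actively searching, or on temporary layoff).
Labor force = 102,003 + 5,132 = 107,135.
Not in labor force = 686 + 36,477 + 9,369 = 46,532 (those not working and not actively searching are outside the labor force — including those who want a job but have given up searching).
Civilian working-age population = 107,135 + 46,532 = 153,667.
Unemployment rate = 5,132 / 107,135 = 4.79%.
Labor force participation rate = 107,135 / 153,667 = 69.72%.

Unemployment rate ≈ 4.79%; labor force participation rate ≈ 69.72%.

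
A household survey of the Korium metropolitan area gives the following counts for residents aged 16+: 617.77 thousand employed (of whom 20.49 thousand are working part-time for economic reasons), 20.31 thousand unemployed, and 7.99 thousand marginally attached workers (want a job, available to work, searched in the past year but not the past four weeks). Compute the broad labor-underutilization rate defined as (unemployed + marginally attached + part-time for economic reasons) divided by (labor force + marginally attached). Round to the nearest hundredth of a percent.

Broad underutilization rate ≈ 7.55%.

Labor force = 617.77 + 20.31 = 638.08 thousand.
Numerator = 20.31 + 7.99 + 20.49 = 48.79 thousand.
Denominator = 638.08 + 7.99 = 646.07 thousand.
Broad rate = 48.79 / 646.07 = 7.55%.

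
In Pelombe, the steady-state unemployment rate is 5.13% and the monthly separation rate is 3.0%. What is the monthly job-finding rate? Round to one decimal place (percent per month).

Job-finding rate ≈ 55.5% per month.

From u* = s/(s+f): f = s·(1−u)/u.
f = 3.0 × (1 − 0.0513) / 0.0513 = 2.8461 / 0.0513 ≈ 55.5% per month.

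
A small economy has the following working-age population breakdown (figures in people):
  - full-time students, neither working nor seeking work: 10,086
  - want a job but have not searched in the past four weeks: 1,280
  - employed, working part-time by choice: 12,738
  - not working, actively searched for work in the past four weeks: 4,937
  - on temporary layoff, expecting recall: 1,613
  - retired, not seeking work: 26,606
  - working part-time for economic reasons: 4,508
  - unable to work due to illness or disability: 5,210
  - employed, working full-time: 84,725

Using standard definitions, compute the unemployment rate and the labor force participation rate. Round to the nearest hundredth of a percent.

Unemployment rate ≈ 6.04%; labor force participation rate ≈ 71.54%.

Employed = 12,738 + 4,508 + 84,725 = 101,971 (anyone who worked, including part-time for economic reasons, counts as employed).
Unemployed = 4,937 + 1,613 = 6,550 (jobless and actively searching, or on temporary layoff).
Labor force = 101,971 + 6,550 = 108,521.
Not in labor force = 10,086 + 1,280 + 26,606 + 5,210 = 43,182 (those not working and not actively searching are outside the labor force — including those who want a job but have given up searching).
Civilian working-age population = 108,521 + 43,182 = 151,703.
Unemployment rate = 6,550 / 108,521 = 6.04%.
Labor force participation rate = 108,521 / 151,703 = 71.54%.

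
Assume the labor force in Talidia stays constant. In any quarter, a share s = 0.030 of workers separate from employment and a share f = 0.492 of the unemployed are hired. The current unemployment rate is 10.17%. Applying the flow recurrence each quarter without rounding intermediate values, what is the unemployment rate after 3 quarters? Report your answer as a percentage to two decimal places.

Unemployment rate after three quarters ≈ 6.23%.

With a fixed labor force, u_{t+1} = u_t + s·(1−u_t) − f·u_t = u_t·(1−s−f) + s.
Here 1−s−f = 0.478 and s = 0.030.
u_1 = 0.101700 × 0.478 + 0.030 = 0.078613.
u_2 = 0.078613 × 0.478 + 0.030 = 0.067577.
u_3 = 0.067577 × 0.478 + 0.030 = 0.062302.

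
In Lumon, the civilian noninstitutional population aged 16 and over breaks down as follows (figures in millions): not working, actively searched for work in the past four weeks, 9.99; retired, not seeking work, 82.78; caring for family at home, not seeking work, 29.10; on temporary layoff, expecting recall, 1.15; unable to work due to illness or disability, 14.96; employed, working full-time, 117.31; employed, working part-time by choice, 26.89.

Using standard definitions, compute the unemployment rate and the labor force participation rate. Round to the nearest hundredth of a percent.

Employed = 117.31 + 26.89 = 144.20 million.
Unemployed = 9.99 + 1.15 = 11.14 million (jobless and actively searching, or on temporary layoff).
Labor force = 144.20 + 11.14 = 155.34 million.
Not in labor force = 82.78 + 29.10 + 14.96 = 126.84 million (those not working and not actively searching are outside the labor force).
Civilian working-age population = 155.34 + 126.84 = 282.18 million.
Unemployment rate = 11.14 / 155.34 = 7.17%.
Labor force participation rate = 155.34 / 282.18 = 55.05%.

Unemployment rate ≈ 7.17%; labor force participation rate ≈ 55.05%.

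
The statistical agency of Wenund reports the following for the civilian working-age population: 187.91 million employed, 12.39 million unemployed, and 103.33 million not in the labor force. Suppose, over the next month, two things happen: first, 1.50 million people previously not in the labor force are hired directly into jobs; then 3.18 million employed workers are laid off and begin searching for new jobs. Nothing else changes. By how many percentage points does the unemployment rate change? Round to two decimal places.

Initially, labor force = 187.91 + 12.39 = 200.30 million, so u = 12.39/200.30 = 6.19%.
After the first change, employed and labor force both rise by 1.50; unemployed unchanged → E = 189.41, U = 12.39, labor force = 201.80 million.
After the second change, employed falls and unemployed rises by 3.18; labor force unchanged → E = 186.23, U = 15.57, labor force = 201.80 million.
New unemployment rate = 15.57 / 201.80 = 7.72%.
Change = 7.72% − 6.19% = +1.53 percentage points.

The unemployment rate changes by +1.53 percentage points.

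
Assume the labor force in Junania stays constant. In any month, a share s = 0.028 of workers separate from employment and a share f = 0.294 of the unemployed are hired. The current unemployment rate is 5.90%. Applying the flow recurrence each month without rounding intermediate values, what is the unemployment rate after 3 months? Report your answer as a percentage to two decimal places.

With a fixed labor force, u_{t+1} = u_t + s·(1−u_t) − f·u_t = u_t·(1−s−f) + s.
Here 1−s−f = 0.678 and s = 0.028.
u_1 = 0.059000 × 0.678 + 0.028 = 0.068002.
u_2 = 0.068002 × 0.678 + 0.028 = 0.074105.
u_3 = 0.074105 × 0.678 + 0.028 = 0.078243.

Unemployment rate after three months ≈ 7.82%.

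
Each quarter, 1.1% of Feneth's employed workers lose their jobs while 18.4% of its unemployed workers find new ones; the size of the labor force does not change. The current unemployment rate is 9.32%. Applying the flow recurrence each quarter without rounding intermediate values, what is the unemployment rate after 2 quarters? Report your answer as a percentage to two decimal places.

With a fixed labor force, u_{t+1} = u_t + s·(1−u_t) − f·u_t = u_t·(1−s−f) + s.
Here 1−s−f = 0.805 and s = 0.011.
u_1 = 0.093200 × 0.805 + 0.011 = 0.086026.
u_2 = 0.086026 × 0.805 + 0.011 = 0.080251.

Unemployment rate after two quarters ≈ 8.03%.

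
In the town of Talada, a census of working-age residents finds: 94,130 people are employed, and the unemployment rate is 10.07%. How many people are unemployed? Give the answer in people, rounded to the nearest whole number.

About 10,540 are unemployed.

Let U be the number unemployed. The labor force is E + U, and U/(E+U) = 0.1007.
So U = 0.1007 × 94,130 / (1 − 0.1007) = 9478.89 / 0.8993 ≈ 10,540.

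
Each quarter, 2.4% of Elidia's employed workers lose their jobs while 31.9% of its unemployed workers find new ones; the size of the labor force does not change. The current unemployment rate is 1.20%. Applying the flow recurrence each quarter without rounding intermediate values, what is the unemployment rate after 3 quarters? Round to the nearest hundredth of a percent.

Unemployment rate after three quarters ≈ 5.35%.

With a fixed labor force, u_{t+1} = u_t + s·(1−u_t) − f·u_t = u_t·(1−s−f) + s.
Here 1−s−f = 0.657 and s = 0.024.
u_1 = 0.012000 × 0.657 + 0.024 = 0.031884.
u_2 = 0.031884 × 0.657 + 0.024 = 0.044948.
u_3 = 0.044948 × 0.657 + 0.024 = 0.053531.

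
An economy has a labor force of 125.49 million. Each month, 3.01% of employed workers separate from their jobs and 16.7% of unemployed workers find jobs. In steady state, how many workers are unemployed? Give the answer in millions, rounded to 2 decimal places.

Steady-state unemployment rate u* = s/(s+f) = 3.01/(3.01+16.7) = 0.152714.
Unemployed = u* × labor force = 0.152714 × 125.49 ≈ 19.16 million.

About 19.16 million are unemployed in steady state.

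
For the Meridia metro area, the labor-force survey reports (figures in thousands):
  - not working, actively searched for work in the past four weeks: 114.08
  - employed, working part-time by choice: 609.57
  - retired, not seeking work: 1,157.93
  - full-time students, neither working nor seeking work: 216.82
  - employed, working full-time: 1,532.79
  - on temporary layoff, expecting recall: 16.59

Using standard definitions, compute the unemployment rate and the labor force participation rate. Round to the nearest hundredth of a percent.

Unemployment rate ≈ 5.75%; labor force participation rate ≈ 62.31%.

Employed = 609.57 + 1,532.79 = 2,142.36 thousand.
Unemployed = 114.08 + 16.59 = 130.67 thousand (jobless and actively searching, or on temporary layoff).
Labor force = 2,142.36 + 130.67 = 2,273.03 thousand.
Not in labor force = 1,157.93 + 216.82 = 1,374.75 thousand (those not working and not actively searching are outside the labor force).
Civilian working-age population = 2,273.03 + 1,374.75 = 3,647.78 thousand.
Unemployment rate = 130.67 / 2,273.03 = 5.75%.
Labor force participation rate = 2,273.03 / 3,647.78 = 62.31%.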